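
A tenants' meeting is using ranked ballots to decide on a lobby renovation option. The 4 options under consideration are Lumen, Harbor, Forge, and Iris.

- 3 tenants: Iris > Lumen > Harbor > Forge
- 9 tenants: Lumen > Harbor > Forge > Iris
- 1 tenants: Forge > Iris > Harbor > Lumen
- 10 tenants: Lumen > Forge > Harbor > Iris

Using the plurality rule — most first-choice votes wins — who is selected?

First-place vote totals:
  Lumen: 19
  Harbor: 0
  Forge: 1
  Iris: 3
Lumen has the most first-place votes.

Lumen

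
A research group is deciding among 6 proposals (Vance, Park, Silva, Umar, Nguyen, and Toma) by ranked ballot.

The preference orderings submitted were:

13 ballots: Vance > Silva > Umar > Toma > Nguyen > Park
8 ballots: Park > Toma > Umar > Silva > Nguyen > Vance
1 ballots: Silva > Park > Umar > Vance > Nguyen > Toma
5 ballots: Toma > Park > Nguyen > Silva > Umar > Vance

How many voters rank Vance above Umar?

13

Ballots ranking Vance above Umar: 13.
Ballots ranking Umar above Vance: 8+1+5 = 14.
So 13 of 27 voters prefer Vance to Umar.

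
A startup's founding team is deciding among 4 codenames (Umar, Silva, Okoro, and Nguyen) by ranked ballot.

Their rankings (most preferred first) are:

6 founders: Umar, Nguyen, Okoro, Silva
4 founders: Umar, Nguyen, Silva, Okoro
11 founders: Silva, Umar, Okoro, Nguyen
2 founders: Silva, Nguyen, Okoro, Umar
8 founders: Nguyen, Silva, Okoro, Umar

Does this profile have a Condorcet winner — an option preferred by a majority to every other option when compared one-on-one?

No

Head-to-head results (31 voters total):
Umar vs Silva: Silva wins 21–10.
Umar vs Okoro: Umar wins 21–10.
Umar vs Nguyen: Umar wins 21–10.
Silva vs Okoro: Silva wins 25–6.
Silva vs Nguyen: Nguyen wins 18–13.
Okoro vs Nguyen: Nguyen wins 20–11.
No candidate beats all others: Umar beats Nguyen beats Silva beats Umar, a majority cycle.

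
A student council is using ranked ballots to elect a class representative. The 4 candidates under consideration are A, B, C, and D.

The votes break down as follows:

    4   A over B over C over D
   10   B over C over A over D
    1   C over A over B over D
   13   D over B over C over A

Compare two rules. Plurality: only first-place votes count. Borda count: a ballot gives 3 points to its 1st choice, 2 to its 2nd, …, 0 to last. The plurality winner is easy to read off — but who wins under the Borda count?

Plurality first-place counts: A 4, B 10, C 1, D 13 → D.
Borda totals: A 24, B 65, C 40, D 39 → B.

B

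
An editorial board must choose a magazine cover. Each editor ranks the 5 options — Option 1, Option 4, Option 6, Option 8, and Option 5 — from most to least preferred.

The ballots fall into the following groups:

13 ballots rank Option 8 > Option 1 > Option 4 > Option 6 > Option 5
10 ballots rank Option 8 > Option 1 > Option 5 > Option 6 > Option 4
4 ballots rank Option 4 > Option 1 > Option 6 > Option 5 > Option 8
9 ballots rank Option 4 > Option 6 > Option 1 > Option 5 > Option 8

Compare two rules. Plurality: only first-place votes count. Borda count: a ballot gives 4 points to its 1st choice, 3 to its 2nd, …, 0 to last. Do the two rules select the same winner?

Plurality first-place counts: Option 1 0, Option 4 13, Option 6 0, Option 8 23, Option 5 0 → Option 8.
Borda totals: Option 1 99, Option 4 78, Option 6 58, Option 8 92, Option 5 33 → Option 1.
The two rules disagree: plurality picks Option 8, Borda picks Option 1.

No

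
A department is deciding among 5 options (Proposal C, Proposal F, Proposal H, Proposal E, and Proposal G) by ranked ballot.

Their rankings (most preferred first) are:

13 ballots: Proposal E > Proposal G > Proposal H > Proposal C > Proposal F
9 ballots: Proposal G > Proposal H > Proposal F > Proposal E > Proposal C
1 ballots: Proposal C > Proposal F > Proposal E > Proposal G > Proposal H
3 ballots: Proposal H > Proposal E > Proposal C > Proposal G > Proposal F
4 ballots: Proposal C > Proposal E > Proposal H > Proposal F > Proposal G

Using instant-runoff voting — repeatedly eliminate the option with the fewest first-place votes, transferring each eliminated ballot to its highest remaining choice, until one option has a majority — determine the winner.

Proposal E

Round 1: Proposal E 13, Proposal G 9, Proposal C 5, Proposal H 3, Proposal F 0. Proposal F has the fewest and is eliminated.
Round 2: Proposal E 13, Proposal G 9, Proposal C 5, Proposal H 3. Proposal H has the fewest and is eliminated.
Round 3: Proposal E 16, Proposal G 9, Proposal C 5. Proposal E has a majority.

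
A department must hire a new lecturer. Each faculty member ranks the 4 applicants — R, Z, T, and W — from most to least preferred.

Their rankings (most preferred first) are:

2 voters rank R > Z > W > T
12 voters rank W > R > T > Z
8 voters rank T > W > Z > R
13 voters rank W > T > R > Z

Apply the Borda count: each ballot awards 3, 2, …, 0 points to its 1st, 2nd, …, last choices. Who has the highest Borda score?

Borda scores:
  R: 2·3 + 12·2 + 8·0 + 13·1 = 43
  Z: 2·2 + 12·0 + 8·1 + 13·0 = 12
  T: 2·0 + 12·1 + 8·3 + 13·2 = 62
  W: 2·1 + 12·3 + 8·2 + 13·3 = 93
W has the highest total.

W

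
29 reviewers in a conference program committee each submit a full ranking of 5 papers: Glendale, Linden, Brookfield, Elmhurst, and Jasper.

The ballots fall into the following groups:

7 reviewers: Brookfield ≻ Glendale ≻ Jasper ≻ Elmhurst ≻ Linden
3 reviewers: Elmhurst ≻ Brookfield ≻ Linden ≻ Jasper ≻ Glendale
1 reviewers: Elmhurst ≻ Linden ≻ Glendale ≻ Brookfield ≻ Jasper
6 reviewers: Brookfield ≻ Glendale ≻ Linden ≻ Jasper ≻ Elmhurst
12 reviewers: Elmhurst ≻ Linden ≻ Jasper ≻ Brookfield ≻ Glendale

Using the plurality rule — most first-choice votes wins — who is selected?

Elmhurst

First-place vote totals:
  Glendale: 0
  Linden: 0
  Brookfield: 13
  Elmhurst: 16
  Jasper: 0
Elmhurst has the most first-place votes.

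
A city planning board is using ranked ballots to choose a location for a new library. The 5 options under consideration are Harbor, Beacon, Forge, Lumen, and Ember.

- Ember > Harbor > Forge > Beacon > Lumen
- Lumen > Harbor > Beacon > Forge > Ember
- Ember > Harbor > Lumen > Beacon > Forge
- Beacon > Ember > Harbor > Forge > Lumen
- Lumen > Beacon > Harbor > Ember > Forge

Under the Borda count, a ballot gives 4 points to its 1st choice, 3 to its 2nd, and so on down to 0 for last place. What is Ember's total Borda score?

Borda scores:
  Harbor: 3 + 3 + 3 + 2 + 2 = 13
  Beacon: 1 + 2 + 1 + 4 + 3 = 11
  Forge: 2 + 1 + 0 + 1 + 0 = 4
  Lumen: 0 + 4 + 2 + 0 + 4 = 10
  Ember: 4 + 0 + 4 + 3 + 1 = 12

12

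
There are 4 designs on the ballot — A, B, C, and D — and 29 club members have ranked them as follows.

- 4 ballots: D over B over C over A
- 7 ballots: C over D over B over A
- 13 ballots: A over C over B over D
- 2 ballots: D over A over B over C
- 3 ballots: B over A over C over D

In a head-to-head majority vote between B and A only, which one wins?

Ballots ranking B above A: 4+7+3 = 14.
Ballots ranking A above B: 13+2 = 15.
A wins the head-to-head, 15–14.

A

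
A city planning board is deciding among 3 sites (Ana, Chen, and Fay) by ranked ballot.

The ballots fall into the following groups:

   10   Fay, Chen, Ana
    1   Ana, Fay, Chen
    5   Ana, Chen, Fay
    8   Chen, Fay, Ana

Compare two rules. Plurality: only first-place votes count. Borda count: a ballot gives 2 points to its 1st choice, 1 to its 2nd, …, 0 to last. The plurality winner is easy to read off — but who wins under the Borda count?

Chen

Plurality first-place counts: Ana 6, Chen 8, Fay 10 → Fay.
Borda totals: Ana 12, Chen 31, Fay 29 → Chen.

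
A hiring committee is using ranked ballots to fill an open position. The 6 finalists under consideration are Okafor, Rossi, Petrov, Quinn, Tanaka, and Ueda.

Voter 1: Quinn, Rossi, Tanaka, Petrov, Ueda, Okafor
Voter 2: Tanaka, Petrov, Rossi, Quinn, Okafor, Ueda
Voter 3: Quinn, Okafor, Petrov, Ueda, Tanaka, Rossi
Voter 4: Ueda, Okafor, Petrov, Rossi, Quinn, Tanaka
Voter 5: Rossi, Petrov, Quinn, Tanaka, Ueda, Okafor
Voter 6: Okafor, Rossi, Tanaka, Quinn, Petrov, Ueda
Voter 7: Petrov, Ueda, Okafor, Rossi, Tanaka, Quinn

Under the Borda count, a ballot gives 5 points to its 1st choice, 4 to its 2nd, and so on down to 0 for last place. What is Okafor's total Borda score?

17

Borda scores:
  Okafor: 0 + 1 + 4 + 4 + 0 + 5 + 3 = 17
  Rossi: 4 + 3 + 0 + 2 + 5 + 4 + 2 = 20
  Petrov: 2 + 4 + 3 + 3 + 4 + 1 + 5 = 22
  Quinn: 5 + 2 + 5 + 1 + 3 + 2 + 0 = 18
  Tanaka: 3 + 5 + 1 + 0 + 2 + 3 + 1 = 15
  Ueda: 1 + 0 + 2 + 5 + 1 + 0 + 4 = 13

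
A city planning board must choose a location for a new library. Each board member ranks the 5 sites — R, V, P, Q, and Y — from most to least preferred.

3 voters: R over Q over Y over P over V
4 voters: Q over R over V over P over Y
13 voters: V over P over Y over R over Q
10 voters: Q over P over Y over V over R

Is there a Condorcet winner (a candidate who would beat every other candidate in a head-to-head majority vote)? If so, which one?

Head-to-head results (30 voters total):
R vs V: V wins 23–7.
R vs P: P wins 23–7.
R vs Q: R wins 16–14.
R vs Y: Y wins 23–7.
V vs P: V wins 17–13.
V vs Q: Q wins 17–13.
V vs Y: V wins 17–13.
P vs Q: Q wins 17–13.
P vs Y: P wins 27–3.
Q vs Y: Q wins 17–13.
No candidate beats all others: R beats Q beats V beats R, a majority cycle.

No Condorcet winner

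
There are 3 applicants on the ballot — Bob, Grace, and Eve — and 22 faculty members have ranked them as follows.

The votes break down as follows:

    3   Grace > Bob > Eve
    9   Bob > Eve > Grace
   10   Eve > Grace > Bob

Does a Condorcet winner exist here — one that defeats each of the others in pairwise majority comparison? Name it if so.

Head-to-head results (22 voters total):
Bob vs Grace: Grace wins 13–9.
Bob vs Eve: Bob wins 12–10.
Grace vs Eve: Eve wins 19–3.
No candidate beats all others: Bob beats Eve beats Grace beats Bob, a majority cycle.

There is no Condorcet winner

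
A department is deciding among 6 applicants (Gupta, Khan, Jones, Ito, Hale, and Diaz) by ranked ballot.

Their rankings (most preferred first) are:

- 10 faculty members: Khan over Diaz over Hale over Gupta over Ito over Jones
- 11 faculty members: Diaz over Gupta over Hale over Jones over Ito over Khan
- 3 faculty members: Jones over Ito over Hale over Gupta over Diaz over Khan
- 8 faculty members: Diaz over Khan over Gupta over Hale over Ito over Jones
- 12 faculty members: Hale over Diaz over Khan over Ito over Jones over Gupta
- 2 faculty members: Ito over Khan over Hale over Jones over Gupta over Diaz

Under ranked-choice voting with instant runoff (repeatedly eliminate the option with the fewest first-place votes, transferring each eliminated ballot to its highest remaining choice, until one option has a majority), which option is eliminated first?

Gupta

Round 1: Diaz 19, Hale 12, Khan 10, Jones 3, Ito 2, Gupta 0. Gupta has the fewest and is eliminated.
Round 2: Diaz 19, Hale 12, Khan 10, Jones 3, Ito 2. Ito has the fewest and is eliminated.
Round 3: Diaz 19, Khan 12, Hale 12, Jones 3. Jones has the fewest and is eliminated.
Round 4: Diaz 19, Hale 15, Khan 12. Khan has the fewest and is eliminated.
Round 5: Diaz 29, Hale 17. Diaz has a majority.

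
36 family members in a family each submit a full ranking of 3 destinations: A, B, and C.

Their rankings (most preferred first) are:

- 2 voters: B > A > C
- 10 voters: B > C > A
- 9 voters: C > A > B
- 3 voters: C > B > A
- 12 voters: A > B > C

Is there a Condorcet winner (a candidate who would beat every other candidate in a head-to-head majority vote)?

Head-to-head results (36 voters total):
A vs B: A wins 21–15.
A vs C: C wins 22–14.
B vs C: B wins 24–12.
No candidate beats all others: A beats B beats C beats A, a majority cycle.

No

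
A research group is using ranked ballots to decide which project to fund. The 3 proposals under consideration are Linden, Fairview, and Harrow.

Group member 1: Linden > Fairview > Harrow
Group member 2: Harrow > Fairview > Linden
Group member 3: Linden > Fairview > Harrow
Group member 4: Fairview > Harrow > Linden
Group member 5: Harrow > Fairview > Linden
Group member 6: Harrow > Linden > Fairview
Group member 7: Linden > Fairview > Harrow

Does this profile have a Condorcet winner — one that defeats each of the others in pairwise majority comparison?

Head-to-head results (7 voters total):
Linden vs Fairview: Linden wins 4–3.
Linden vs Harrow: Harrow wins 4–3.
Fairview vs Harrow: Fairview wins 4–3.
No candidate beats all others: Linden beats Fairview beats Harrow beats Linden, a majority cycle.

No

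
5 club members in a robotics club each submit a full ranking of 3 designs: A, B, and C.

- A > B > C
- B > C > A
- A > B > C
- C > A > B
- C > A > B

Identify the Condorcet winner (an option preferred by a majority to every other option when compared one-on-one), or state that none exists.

Head-to-head results (5 voters total):
A vs B: A wins 4–1.
A vs C: C wins 3–2.
B vs C: B wins 3–2.
No candidate beats all others: A beats B beats C beats A, a majority cycle.

There is no Condorcet winner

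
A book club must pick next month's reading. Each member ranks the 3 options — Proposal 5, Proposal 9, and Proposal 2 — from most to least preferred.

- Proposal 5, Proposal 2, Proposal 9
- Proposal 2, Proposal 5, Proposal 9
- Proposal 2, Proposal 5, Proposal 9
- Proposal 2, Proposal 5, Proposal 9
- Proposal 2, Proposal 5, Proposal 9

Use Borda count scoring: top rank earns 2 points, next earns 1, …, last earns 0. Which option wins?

Borda scores:
  Proposal 5: 2 + 1 + 1 + 1 + 1 = 6
  Proposal 9: 0 + 0 + 0 + 0 + 0 = 0
  Proposal 2: 1 + 2 + 2 + 2 + 2 = 9
Proposal 2 has the highest total.

Proposal 2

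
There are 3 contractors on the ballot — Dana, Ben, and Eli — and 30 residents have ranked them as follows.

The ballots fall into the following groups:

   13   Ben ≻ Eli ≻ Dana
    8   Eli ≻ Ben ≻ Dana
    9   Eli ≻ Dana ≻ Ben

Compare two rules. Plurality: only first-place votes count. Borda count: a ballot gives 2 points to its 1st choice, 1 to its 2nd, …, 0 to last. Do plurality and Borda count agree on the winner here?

Yes

Plurality first-place counts: Dana 0, Ben 13, Eli 17 → Eli.
Borda totals: Dana 9, Ben 34, Eli 47 → Eli.
The two rules agree on Eli.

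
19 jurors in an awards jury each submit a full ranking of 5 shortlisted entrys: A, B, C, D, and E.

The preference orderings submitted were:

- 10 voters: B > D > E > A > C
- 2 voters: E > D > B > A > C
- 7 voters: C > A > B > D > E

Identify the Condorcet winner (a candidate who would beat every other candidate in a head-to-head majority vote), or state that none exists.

Head-to-head results (19 voters total):
A vs B: B wins 12–7.
A vs C: A wins 12–7.
A vs D: D wins 12–7.
A vs E: E wins 12–7.
B vs C: B wins 12–7.
B vs D: B wins 17–2.
B vs E: B wins 17–2.
C vs D: D wins 12–7.
C vs E: E wins 12–7.
D vs E: D wins 17–2.
B beats each rival — A (12–7), C (12–7), D (17–2), E (17–2) — so B is the Condorcet winner.

B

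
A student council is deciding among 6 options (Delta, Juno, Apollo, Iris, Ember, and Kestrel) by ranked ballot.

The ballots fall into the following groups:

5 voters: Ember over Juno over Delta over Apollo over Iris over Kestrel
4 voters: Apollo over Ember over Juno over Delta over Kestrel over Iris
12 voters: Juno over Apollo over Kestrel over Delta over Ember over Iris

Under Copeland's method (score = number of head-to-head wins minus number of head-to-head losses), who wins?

Pairwise results:
  Delta vs Juno: Juno wins 21–0.
  Delta vs Apollo: Apollo wins 16–5.
  Delta vs Iris: Delta wins 21–0.
  Delta vs Ember: Delta wins 12–9.
  Delta vs Kestrel: Kestrel wins 12–9.
  Juno vs Apollo: Juno wins 17–4.
  Juno vs Iris: Juno wins 21–0.
  Juno vs Ember: Juno wins 12–9.
  Juno vs Kestrel: Juno wins 21–0.
  Apollo vs Iris: Apollo wins 21–0.
  Apollo vs Ember: Apollo wins 16–5.
  Apollo vs Kestrel: Apollo wins 21–0.
  Iris vs Ember: Ember wins 21–0.
  Iris vs Kestrel: Kestrel wins 16–5.
  Ember vs Kestrel: Kestrel wins 12–9.
Copeland scores (wins − losses):
  Delta: 2 − 3 = -1
  Juno: 5 − 0 = 5
  Apollo: 4 − 1 = 3
  Iris: 0 − 5 = -5
  Ember: 1 − 4 = -3
  Kestrel: 3 − 2 = 1
Juno has the best Copeland score.

Juno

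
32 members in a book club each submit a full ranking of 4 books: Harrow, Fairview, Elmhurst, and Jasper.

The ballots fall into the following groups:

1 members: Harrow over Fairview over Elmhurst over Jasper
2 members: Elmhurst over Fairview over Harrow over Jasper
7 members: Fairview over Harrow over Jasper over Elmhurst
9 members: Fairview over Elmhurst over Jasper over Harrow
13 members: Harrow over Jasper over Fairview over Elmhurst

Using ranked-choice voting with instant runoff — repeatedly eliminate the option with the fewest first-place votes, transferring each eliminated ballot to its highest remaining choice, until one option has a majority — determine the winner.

Round 1: Fairview 16, Harrow 14, Elmhurst 2, Jasper 0. Jasper has the fewest and is eliminated.
Round 2: Fairview 16, Harrow 14, Elmhurst 2. Elmhurst has the fewest and is eliminated.
Round 3: Fairview 18, Harrow 14. Fairview has a majority.

Fairview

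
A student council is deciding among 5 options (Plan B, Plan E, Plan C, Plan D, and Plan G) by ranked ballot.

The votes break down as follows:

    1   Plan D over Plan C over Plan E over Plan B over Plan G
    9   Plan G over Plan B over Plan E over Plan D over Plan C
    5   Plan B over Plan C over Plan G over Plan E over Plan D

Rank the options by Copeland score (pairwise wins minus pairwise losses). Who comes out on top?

Plan G

Pairwise results:
  Plan B vs Plan E: Plan B wins 14–1.
  Plan B vs Plan C: Plan B wins 14–1.
  Plan B vs Plan D: Plan B wins 14–1.
  Plan B vs Plan G: Plan G wins 9–6.
  Plan E vs Plan C: Plan E wins 9–6.
  Plan E vs Plan D: Plan E wins 14–1.
  Plan E vs Plan G: Plan G wins 14–1.
  Plan C vs Plan D: Plan D wins 10–5.
  Plan C vs Plan G: Plan G wins 9–6.
  Plan D vs Plan G: Plan G wins 14–1.
Copeland scores (wins − losses):
  Plan B: 3 − 1 = 2
  Plan E: 2 − 2 = 0
  Plan C: 0 − 4 = -4
  Plan D: 1 − 3 = -2
  Plan G: 4 − 0 = 4
Plan G has the best Copeland score.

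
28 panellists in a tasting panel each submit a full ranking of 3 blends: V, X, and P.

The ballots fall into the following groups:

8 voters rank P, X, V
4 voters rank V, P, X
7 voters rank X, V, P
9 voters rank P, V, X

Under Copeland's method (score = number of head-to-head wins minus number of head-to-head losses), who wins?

Pairwise results:
  V vs X: X wins 15–13.
  V vs P: P wins 17–11.
  X vs P: P wins 21–7.
Copeland scores (wins − losses):
  V: 0 − 2 = -2
  X: 1 − 1 = 0
  P: 2 − 0 = 2
P has the best Copeland score.

P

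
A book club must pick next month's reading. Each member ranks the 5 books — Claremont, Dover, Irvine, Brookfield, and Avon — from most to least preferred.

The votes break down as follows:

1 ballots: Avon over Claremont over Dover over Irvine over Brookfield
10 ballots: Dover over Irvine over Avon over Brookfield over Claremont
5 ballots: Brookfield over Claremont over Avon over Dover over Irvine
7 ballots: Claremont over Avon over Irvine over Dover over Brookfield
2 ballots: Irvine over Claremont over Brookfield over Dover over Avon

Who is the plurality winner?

Dover

First-place vote totals:
  Claremont: 7
  Dover: 10
  Irvine: 2
  Brookfield: 5
  Avon: 1
Dover has the most first-place votes.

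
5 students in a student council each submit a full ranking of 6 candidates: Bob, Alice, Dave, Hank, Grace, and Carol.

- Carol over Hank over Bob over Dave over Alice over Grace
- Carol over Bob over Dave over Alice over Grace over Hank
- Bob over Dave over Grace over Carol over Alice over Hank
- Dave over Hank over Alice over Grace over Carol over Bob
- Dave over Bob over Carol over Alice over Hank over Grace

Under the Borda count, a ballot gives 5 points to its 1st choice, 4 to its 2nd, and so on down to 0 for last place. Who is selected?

Dave

Borda scores:
  Bob: 3 + 4 + 5 + 0 + 4 = 16
  Alice: 1 + 2 + 1 + 3 + 2 = 9
  Dave: 2 + 3 + 4 + 5 + 5 = 19
  Hank: 4 + 0 + 0 + 4 + 1 = 9
  Grace: 0 + 1 + 3 + 2 + 0 = 6
  Carol: 5 + 5 + 2 + 1 + 3 = 16
Dave has the highest total.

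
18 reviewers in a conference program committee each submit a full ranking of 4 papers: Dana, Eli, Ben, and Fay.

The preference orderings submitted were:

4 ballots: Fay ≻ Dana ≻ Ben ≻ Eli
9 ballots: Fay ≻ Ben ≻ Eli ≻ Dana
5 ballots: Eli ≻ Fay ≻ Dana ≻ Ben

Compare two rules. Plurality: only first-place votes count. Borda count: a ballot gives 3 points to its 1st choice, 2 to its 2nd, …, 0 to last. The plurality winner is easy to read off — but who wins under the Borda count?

Fay

Plurality first-place counts: Dana 0, Eli 5, Ben 0, Fay 13 → Fay.
Borda totals: Dana 13, Eli 24, Ben 22, Fay 49 → Fay.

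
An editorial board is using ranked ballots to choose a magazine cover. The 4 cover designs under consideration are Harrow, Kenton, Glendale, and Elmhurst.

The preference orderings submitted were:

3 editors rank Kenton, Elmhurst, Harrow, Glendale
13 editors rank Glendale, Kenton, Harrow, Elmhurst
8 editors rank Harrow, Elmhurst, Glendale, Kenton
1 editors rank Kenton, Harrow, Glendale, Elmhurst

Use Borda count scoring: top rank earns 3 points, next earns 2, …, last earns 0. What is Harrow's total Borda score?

Borda scores:
  Harrow: 3·1 + 13·1 + 8·3 + 2 = 42
  Kenton: 3·3 + 13·2 + 8·0 + 3 = 38
  Glendale: 3·0 + 13·3 + 8·1 + 1 = 48
  Elmhurst: 3·2 + 13·0 + 8·2 + 0 = 22

42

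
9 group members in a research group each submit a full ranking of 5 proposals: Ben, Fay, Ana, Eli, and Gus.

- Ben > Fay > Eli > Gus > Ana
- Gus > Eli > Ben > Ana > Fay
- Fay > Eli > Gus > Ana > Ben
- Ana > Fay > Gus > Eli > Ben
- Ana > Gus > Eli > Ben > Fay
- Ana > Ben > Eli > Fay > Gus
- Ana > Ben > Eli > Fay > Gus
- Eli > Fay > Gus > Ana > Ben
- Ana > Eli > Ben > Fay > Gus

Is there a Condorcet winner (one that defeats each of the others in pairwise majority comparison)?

Head-to-head results (9 voters total):
Ben vs Fay: Ben wins 6–3.
Ben vs Ana: Ana wins 7–2.
Ben vs Eli: Eli wins 6–3.
Ben vs Gus: Gus wins 5–4.
Fay vs Ana: Ana wins 6–3.
Fay vs Eli: Eli wins 6–3.
Fay vs Gus: Fay wins 7–2.
Ana vs Eli: Ana wins 5–4.
Ana vs Gus: Ana wins 5–4.
Eli vs Gus: Eli wins 6–3.
Ana beats each rival — Ben (7–2), Fay (6–3), Eli (5–4), Gus (5–4) — so Ana is the Condorcet winner.

Yes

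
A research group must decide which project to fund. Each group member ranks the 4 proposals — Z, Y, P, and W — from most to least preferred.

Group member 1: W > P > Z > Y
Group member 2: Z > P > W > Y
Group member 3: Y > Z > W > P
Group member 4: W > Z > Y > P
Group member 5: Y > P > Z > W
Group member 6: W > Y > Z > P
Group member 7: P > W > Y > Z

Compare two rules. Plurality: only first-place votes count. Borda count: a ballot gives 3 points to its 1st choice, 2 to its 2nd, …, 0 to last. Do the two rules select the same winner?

Plurality first-place counts: Z 1, Y 2, P 1, W 3 → W.
Borda totals: Z 10, Y 10, P 9, W 13 → W.
The two rules agree on W.

Yes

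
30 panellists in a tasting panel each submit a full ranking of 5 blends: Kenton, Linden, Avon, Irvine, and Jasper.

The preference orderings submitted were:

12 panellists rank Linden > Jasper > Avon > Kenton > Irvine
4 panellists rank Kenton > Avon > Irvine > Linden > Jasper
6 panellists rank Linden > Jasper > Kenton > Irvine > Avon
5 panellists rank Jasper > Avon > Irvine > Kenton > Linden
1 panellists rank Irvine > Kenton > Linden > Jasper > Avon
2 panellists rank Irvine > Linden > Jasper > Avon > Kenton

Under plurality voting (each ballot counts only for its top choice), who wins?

First-place vote totals:
  Kenton: 4
  Linden: 18
  Avon: 0
  Irvine: 3
  Jasper: 5
Linden has the most first-place votes.

Linden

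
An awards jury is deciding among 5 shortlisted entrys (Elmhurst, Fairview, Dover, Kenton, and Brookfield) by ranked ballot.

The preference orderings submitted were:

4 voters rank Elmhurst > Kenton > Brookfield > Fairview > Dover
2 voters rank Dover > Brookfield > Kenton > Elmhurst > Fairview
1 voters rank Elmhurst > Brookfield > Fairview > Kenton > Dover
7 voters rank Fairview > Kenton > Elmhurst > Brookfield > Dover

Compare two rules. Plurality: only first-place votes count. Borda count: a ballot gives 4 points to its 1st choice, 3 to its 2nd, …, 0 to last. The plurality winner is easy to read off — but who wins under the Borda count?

Kenton

Plurality first-place counts: Elmhurst 5, Fairview 7, Dover 2, Kenton 0, Brookfield 0 → Fairview.
Borda totals: Elmhurst 36, Fairview 34, Dover 8, Kenton 38, Brookfield 24 → Kenton.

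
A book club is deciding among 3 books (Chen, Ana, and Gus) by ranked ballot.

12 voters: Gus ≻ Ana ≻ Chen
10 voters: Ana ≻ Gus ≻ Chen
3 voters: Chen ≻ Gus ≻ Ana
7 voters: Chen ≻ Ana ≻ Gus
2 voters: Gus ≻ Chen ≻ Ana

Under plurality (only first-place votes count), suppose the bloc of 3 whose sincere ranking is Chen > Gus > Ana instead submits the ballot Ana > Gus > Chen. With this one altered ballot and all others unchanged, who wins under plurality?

Gus

First-place totals with the altered ballot: Chen 7, Ana 13, Gus 14.
The winner is unchanged: still Gus.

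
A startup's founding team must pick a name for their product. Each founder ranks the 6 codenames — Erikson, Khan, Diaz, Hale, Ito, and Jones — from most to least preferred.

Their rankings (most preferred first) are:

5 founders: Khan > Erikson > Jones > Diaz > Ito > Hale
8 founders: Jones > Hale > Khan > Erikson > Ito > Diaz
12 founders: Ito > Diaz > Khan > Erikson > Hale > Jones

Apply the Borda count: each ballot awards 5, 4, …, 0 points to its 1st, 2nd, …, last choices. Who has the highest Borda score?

Borda scores:
  Erikson: 5·4 + 8·2 + 12·2 = 60
  Khan: 5·5 + 8·3 + 12·3 = 85
  Diaz: 5·2 + 8·0 + 12·4 = 58
  Hale: 5·0 + 8·4 + 12·1 = 44
  Ito: 5·1 + 8·1 + 12·5 = 73
  Jones: 5·3 + 8·5 + 12·0 = 55
Khan has the highest total.

Khan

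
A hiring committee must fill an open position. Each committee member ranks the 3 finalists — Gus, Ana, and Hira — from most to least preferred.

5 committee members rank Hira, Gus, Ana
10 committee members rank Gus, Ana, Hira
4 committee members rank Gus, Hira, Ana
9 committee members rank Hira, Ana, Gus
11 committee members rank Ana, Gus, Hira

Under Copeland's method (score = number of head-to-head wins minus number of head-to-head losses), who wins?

Ana

Pairwise results:
  Gus vs Ana: Ana wins 20–19.
  Gus vs Hira: Gus wins 25–14.
  Ana vs Hira: Ana wins 21–18.
Copeland scores (wins − losses):
  Gus: 1 − 1 = 0
  Ana: 2 − 0 = 2
  Hira: 0 − 2 = -2
Ana has the best Copeland score.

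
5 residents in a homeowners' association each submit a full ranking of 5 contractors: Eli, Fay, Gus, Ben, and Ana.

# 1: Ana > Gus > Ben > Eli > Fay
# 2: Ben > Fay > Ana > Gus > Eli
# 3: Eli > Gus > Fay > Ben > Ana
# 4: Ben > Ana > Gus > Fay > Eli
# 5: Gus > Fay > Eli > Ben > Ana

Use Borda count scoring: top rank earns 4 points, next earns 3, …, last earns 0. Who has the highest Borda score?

Borda scores:
  Eli: 1 + 0 + 4 + 0 + 2 = 7
  Fay: 0 + 3 + 2 + 1 + 3 = 9
  Gus: 3 + 1 + 3 + 2 + 4 = 13
  Ben: 2 + 4 + 1 + 4 + 1 = 12
  Ana: 4 + 2 + 0 + 3 + 0 = 9
Gus has the highest total.

Gus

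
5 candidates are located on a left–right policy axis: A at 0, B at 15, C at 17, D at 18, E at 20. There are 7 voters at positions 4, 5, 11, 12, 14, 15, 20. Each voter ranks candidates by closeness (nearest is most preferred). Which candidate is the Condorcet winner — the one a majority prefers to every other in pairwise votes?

With single-peaked preferences on a line, the Condorcet winner is the candidate closest to the median voter.
The median voter (position 12) is closest to B at 15.
Check: B vs E — voters closer to B: 6 of 7.

B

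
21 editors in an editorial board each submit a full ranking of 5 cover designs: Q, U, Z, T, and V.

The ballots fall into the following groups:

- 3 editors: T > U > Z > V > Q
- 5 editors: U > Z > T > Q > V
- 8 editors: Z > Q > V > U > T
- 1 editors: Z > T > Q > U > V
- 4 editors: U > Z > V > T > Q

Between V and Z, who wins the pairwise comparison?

Ballots ranking V above Z: 0.
Ballots ranking Z above V: 3+5+8+1+4 = 21.
Z wins the head-to-head, 21–0.

Z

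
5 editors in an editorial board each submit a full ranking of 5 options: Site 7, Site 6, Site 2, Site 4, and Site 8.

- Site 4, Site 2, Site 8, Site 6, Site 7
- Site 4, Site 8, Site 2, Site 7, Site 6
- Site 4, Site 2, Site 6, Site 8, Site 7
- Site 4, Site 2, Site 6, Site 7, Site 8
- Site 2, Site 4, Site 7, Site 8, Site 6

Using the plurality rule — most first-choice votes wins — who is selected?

First-place vote totals:
  Site 7: 0
  Site 6: 0
  Site 2: 1
  Site 4: 4
  Site 8: 0
Site 4 has the most first-place votes.

Site 4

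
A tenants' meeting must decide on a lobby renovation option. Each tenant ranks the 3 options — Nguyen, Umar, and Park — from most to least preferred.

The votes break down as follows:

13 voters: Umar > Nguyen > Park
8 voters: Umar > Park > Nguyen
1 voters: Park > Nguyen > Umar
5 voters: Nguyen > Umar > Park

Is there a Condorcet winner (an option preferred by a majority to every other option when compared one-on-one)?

Yes

Head-to-head results (27 voters total):
Nguyen vs Umar: Umar wins 21–6.
Nguyen vs Park: Nguyen wins 18–9.
Umar vs Park: Umar wins 26–1.
Umar beats each rival — Nguyen (21–6), Park (26–1) — so Umar is the Condorcet winner.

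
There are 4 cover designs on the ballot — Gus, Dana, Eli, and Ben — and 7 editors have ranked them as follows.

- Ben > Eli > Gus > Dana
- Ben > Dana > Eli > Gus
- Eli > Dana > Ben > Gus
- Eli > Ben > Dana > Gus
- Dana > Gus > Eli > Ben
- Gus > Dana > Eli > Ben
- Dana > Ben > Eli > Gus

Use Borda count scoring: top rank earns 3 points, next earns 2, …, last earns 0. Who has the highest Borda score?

Dana

Borda scores:
  Gus: 1 + 0 + 0 + 0 + 2 + 3 + 0 = 6
  Dana: 0 + 2 + 2 + 1 + 3 + 2 + 3 = 13
  Eli: 2 + 1 + 3 + 3 + 1 + 1 + 1 = 12
  Ben: 3 + 3 + 1 + 2 + 0 + 0 + 2 = 11
Dana has the highest total.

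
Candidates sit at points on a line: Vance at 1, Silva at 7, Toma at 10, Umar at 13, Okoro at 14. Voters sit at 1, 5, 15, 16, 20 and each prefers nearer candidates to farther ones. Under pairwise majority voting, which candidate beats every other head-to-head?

With single-peaked preferences on a line, the Condorcet winner is the candidate closest to the median voter.
The median voter (position 15) is closest to Okoro at 14.
Check: Okoro vs Umar — voters closer to Okoro: 3 of 5.

Okoro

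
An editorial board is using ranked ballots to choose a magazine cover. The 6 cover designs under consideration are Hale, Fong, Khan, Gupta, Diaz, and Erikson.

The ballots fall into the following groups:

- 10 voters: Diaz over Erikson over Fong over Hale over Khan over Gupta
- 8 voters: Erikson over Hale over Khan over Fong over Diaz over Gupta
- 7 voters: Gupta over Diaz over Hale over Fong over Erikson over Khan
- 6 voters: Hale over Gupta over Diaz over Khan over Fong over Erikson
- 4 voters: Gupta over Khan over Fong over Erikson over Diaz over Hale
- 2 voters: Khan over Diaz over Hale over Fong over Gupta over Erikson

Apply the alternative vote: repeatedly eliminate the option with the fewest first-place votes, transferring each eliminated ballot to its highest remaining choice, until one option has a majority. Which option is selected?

Round 1: Gupta 11, Diaz 10, Erikson 8, Hale 6, Khan 2, Fong 0. Fong has the fewest and is eliminated.
Round 2: Gupta 11, Diaz 10, Erikson 8, Hale 6, Khan 2. Khan has the fewest and is eliminated.
Round 3: Diaz 12, Gupta 11, Erikson 8, Hale 6. Hale has the fewest and is eliminated.
Round 4: Gupta 17, Diaz 12, Erikson 8. Erikson has the fewest and is eliminated.
Round 5: Diaz 20, Gupta 17. Diaz has a majority.

Diaz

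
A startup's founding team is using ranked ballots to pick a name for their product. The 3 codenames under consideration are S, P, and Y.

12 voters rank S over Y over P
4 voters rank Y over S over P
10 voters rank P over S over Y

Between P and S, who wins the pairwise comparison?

Ballots ranking P above S: 10.
Ballots ranking S above P: 12+4 = 16.
S wins the head-to-head, 16–10.

S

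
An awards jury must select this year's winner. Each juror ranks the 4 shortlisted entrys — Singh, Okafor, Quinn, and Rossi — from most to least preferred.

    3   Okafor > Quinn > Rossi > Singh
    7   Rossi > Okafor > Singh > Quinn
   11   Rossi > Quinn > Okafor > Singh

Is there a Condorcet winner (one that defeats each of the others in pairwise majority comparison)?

Yes

Head-to-head results (21 voters total):
Singh vs Okafor: Okafor wins 21–0.
Singh vs Quinn: Quinn wins 14–7.
Singh vs Rossi: Rossi wins 21–0.
Okafor vs Quinn: Quinn wins 11–10.
Okafor vs Rossi: Rossi wins 18–3.
Quinn vs Rossi: Rossi wins 18–3.
Rossi beats each rival — Singh (21–0), Okafor (18–3), Quinn (18–3) — so Rossi is the Condorcet winner.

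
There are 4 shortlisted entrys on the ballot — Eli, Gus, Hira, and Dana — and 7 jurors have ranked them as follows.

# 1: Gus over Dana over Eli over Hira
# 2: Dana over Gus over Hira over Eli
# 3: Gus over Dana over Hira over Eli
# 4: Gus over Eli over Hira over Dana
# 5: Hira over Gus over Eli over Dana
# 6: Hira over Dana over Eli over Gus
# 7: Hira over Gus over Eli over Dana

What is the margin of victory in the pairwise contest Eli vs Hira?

3

Ballots ranking Eli above Hira: 2.
Ballots ranking Hira above Eli: 5.
Hira wins 5–2, a margin of 3.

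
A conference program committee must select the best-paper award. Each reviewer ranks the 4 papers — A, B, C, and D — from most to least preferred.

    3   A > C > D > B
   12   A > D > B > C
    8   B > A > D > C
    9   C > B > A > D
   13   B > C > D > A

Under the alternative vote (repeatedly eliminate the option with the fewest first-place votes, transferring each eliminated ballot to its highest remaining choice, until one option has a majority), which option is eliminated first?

D

Round 1: B 21, A 15, C 9, D 0. D has the fewest and is eliminated.
Round 2: B 21, A 15, C 9. C has the fewest and is eliminated.
Round 3: B 30, A 15. B has a majority.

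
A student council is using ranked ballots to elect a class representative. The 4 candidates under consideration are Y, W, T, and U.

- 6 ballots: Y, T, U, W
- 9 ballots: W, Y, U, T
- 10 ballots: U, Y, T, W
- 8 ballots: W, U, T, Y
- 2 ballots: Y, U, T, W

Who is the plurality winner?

First-place vote totals:
  Y: 8
  W: 17
  T: 0
  U: 10
W has the most first-place votes.

W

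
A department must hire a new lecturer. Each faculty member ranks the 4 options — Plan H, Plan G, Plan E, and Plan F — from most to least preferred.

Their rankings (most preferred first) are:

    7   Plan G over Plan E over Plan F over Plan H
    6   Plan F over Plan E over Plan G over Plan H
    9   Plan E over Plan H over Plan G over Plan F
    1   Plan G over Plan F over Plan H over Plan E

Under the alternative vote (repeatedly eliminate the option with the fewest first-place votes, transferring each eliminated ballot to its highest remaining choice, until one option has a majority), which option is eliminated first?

Plan H

Round 1: Plan E 9, Plan G 8, Plan F 6, Plan H 0. Plan H has the fewest and is eliminated.
Round 2: Plan E 9, Plan G 8, Plan F 6. Plan F has the fewest and is eliminated.
Round 3: Plan E 15, Plan G 8. Plan E has a majority.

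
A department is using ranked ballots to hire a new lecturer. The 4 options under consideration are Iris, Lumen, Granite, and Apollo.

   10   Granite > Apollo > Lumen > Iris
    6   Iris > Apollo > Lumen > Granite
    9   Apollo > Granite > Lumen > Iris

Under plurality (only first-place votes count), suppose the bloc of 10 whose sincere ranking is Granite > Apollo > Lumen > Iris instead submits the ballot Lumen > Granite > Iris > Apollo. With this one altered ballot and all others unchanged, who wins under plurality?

Lumen

First-place totals with the altered ballot: Iris 6, Lumen 10, Granite 0, Apollo 9.
The switch changes the winner from Granite to Lumen.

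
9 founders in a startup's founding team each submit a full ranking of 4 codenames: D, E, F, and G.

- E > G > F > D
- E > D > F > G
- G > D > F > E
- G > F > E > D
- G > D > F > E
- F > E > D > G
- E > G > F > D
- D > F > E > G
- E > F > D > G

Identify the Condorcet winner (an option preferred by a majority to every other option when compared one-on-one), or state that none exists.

Head-to-head results (9 voters total):
D vs E: E wins 6–3.
D vs F: F wins 5–4.
D vs G: G wins 5–4.
E vs F: F wins 5–4.
E vs G: E wins 6–3.
F vs G: G wins 5–4.
No candidate beats all others: E beats G beats F beats E, a majority cycle.

There is no Condorcet winner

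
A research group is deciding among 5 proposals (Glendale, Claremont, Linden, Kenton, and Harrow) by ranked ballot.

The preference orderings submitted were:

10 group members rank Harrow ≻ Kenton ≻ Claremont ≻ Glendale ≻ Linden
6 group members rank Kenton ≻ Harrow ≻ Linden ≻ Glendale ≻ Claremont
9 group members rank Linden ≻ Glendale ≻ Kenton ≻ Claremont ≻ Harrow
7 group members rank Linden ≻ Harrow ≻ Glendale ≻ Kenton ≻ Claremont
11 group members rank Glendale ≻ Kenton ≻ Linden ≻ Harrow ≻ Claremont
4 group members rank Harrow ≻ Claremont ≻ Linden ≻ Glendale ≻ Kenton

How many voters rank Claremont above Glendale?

Ballots ranking Claremont above Glendale: 10+4 = 14.
Ballots ranking Glendale above Claremont: 6+9+7+11 = 33.
So 14 of 47 voters prefer Claremont to Glendale.

14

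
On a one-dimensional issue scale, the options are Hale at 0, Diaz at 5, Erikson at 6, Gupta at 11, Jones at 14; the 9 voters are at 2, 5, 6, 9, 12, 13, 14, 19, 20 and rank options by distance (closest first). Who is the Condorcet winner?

With single-peaked preferences on a line, the Condorcet winner is the candidate closest to the median voter.
The median voter (position 12) is closest to Gupta at 11.
Check: Gupta vs Jones — voters closer to Gupta: 5 of 9.

Gupta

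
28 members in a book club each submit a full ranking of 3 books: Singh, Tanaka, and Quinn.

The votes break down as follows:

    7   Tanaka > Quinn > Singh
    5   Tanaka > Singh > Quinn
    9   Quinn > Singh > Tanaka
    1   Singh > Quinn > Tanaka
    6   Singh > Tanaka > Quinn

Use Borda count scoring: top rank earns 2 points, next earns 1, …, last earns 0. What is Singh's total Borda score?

28

Borda scores:
  Singh: 7·0 + 5·1 + 9·1 + 2 + 6·2 = 28
  Tanaka: 7·2 + 5·2 + 9·0 + 0 + 6·1 = 30
  Quinn: 7·1 + 5·0 + 9·2 + 1 + 6·0 = 26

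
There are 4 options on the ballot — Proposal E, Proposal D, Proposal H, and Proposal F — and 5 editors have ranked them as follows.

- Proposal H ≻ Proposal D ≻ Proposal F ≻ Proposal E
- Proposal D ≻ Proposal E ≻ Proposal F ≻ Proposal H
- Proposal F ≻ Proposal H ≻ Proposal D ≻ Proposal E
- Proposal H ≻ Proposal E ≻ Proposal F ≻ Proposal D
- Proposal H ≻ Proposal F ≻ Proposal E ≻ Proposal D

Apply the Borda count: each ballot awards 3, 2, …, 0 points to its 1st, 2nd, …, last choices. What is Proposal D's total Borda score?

Borda scores:
  Proposal E: 0 + 2 + 0 + 2 + 1 = 5
  Proposal D: 2 + 3 + 1 + 0 + 0 = 6
  Proposal H: 3 + 0 + 2 + 3 + 3 = 11
  Proposal F: 1 + 1 + 3 + 1 + 2 = 8

6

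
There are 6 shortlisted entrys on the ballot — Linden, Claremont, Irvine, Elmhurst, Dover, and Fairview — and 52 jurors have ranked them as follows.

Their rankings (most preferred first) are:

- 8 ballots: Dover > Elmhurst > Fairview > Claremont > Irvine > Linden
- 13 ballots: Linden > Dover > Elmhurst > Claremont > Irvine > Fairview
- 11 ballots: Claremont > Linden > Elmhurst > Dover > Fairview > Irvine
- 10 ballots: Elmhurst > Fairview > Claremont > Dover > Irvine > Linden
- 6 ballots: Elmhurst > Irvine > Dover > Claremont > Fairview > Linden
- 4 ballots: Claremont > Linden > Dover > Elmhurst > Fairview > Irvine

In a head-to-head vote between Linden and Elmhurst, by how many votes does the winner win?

Ballots ranking Linden above Elmhurst: 13+11+4 = 28.
Ballots ranking Elmhurst above Linden: 8+10+6 = 24.
Linden wins 28–24, a margin of 4.

4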